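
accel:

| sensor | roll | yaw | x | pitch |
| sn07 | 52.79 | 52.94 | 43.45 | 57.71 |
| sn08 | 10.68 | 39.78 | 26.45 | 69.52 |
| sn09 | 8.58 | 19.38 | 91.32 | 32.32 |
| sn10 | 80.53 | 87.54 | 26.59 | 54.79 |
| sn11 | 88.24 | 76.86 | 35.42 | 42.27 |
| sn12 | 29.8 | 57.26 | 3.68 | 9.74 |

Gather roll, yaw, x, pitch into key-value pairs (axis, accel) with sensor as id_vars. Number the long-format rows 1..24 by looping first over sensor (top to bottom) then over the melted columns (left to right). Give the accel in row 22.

24 rows total (6 × 4). Row 22: index ⌊(22-1)/4⌋ = 5 into sensor → sn12; (22-1) mod 4 = 1 into the melted columns → yaw.
So row 22 is (sn12, yaw, 57.26); accel = 57.26.

57.26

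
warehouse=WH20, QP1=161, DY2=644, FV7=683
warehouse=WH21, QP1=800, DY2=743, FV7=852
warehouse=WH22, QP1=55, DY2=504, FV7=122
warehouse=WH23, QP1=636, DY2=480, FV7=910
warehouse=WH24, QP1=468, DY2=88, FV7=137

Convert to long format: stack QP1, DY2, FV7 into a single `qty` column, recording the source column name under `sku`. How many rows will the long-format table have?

5 warehouse values × 3 melted columns = 15 rows.

15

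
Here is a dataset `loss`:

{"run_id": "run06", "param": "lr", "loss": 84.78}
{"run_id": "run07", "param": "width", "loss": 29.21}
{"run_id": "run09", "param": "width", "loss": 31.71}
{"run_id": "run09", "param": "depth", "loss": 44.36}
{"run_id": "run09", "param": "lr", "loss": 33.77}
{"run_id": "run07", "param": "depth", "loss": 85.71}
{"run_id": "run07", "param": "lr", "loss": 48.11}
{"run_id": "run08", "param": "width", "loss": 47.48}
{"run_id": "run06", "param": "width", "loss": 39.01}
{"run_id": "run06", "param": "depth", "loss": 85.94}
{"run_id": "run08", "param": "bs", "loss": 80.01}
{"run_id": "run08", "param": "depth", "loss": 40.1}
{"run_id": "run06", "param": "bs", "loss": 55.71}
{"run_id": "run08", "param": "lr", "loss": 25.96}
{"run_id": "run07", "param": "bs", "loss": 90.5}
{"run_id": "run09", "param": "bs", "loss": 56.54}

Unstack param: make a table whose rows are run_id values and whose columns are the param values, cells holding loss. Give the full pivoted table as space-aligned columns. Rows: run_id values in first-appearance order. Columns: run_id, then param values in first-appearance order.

Columns: run_id plus the 4 distinct param values (lr, width, depth, bs).
For example, row run06 column lr takes loss=84.78 from the long row (run06, lr).

run_id  lr     width  depth  bs   
run06   84.78  39.01  85.94  55.71
run07   48.11  29.21  85.71  90.5 
run09   33.77  31.71  44.36  56.54
run08   25.96  47.48  40.1   80.01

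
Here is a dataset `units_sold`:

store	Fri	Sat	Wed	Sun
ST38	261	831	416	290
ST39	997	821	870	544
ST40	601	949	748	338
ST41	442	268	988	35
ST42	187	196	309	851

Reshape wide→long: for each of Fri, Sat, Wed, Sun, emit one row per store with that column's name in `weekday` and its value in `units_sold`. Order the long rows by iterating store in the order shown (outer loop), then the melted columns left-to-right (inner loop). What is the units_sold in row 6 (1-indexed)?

20 rows total (5 × 4). Row 6: index ⌊(6-1)/4⌋ = 1 into store → ST39; (6-1) mod 4 = 1 into the melted columns → Sat.
So row 6 is (ST39, Sat, 821); units_sold = 821.

821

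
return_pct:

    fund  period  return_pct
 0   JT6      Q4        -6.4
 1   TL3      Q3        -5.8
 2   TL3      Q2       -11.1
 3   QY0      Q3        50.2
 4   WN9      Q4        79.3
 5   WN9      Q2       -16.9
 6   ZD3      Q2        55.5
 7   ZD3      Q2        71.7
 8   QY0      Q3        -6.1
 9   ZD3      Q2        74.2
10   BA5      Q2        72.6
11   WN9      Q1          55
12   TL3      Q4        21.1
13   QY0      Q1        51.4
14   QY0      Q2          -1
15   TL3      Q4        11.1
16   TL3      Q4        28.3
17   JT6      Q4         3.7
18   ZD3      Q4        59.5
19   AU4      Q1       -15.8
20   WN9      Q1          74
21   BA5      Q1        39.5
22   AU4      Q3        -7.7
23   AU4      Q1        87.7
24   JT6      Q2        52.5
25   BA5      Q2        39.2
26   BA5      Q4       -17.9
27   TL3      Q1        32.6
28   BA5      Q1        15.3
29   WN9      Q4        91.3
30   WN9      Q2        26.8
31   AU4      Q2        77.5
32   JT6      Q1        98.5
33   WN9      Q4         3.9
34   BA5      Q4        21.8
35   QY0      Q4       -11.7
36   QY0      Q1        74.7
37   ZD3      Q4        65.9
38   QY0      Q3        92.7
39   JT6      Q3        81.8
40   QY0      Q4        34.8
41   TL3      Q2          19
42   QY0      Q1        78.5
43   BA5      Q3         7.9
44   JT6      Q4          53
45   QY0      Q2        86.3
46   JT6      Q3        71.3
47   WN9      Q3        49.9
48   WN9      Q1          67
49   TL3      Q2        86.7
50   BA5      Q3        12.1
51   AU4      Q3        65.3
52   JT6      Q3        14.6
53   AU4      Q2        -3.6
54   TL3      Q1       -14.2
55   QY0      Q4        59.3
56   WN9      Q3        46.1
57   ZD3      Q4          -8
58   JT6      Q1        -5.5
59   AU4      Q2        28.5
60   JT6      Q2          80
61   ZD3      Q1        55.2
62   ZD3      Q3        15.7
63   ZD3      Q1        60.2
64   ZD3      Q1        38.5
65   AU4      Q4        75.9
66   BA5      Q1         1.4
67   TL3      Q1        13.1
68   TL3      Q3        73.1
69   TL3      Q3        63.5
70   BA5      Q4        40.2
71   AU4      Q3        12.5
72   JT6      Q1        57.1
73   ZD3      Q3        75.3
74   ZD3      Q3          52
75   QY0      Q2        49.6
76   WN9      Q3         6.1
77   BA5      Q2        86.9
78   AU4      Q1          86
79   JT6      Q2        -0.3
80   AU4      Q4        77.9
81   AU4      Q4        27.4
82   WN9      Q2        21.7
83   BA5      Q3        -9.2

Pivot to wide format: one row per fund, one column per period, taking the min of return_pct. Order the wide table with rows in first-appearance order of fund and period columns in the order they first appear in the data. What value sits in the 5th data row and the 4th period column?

With rows in first-appearance order of fund, row 5 is fund=ZD3. period columns in first-appearance order: Q4, Q3, Q2, Q1; column 4 is Q1.
Long rows with fund=ZD3, period=Q1: min(55.2, 60.2, 38.5) = 38.5.

38.5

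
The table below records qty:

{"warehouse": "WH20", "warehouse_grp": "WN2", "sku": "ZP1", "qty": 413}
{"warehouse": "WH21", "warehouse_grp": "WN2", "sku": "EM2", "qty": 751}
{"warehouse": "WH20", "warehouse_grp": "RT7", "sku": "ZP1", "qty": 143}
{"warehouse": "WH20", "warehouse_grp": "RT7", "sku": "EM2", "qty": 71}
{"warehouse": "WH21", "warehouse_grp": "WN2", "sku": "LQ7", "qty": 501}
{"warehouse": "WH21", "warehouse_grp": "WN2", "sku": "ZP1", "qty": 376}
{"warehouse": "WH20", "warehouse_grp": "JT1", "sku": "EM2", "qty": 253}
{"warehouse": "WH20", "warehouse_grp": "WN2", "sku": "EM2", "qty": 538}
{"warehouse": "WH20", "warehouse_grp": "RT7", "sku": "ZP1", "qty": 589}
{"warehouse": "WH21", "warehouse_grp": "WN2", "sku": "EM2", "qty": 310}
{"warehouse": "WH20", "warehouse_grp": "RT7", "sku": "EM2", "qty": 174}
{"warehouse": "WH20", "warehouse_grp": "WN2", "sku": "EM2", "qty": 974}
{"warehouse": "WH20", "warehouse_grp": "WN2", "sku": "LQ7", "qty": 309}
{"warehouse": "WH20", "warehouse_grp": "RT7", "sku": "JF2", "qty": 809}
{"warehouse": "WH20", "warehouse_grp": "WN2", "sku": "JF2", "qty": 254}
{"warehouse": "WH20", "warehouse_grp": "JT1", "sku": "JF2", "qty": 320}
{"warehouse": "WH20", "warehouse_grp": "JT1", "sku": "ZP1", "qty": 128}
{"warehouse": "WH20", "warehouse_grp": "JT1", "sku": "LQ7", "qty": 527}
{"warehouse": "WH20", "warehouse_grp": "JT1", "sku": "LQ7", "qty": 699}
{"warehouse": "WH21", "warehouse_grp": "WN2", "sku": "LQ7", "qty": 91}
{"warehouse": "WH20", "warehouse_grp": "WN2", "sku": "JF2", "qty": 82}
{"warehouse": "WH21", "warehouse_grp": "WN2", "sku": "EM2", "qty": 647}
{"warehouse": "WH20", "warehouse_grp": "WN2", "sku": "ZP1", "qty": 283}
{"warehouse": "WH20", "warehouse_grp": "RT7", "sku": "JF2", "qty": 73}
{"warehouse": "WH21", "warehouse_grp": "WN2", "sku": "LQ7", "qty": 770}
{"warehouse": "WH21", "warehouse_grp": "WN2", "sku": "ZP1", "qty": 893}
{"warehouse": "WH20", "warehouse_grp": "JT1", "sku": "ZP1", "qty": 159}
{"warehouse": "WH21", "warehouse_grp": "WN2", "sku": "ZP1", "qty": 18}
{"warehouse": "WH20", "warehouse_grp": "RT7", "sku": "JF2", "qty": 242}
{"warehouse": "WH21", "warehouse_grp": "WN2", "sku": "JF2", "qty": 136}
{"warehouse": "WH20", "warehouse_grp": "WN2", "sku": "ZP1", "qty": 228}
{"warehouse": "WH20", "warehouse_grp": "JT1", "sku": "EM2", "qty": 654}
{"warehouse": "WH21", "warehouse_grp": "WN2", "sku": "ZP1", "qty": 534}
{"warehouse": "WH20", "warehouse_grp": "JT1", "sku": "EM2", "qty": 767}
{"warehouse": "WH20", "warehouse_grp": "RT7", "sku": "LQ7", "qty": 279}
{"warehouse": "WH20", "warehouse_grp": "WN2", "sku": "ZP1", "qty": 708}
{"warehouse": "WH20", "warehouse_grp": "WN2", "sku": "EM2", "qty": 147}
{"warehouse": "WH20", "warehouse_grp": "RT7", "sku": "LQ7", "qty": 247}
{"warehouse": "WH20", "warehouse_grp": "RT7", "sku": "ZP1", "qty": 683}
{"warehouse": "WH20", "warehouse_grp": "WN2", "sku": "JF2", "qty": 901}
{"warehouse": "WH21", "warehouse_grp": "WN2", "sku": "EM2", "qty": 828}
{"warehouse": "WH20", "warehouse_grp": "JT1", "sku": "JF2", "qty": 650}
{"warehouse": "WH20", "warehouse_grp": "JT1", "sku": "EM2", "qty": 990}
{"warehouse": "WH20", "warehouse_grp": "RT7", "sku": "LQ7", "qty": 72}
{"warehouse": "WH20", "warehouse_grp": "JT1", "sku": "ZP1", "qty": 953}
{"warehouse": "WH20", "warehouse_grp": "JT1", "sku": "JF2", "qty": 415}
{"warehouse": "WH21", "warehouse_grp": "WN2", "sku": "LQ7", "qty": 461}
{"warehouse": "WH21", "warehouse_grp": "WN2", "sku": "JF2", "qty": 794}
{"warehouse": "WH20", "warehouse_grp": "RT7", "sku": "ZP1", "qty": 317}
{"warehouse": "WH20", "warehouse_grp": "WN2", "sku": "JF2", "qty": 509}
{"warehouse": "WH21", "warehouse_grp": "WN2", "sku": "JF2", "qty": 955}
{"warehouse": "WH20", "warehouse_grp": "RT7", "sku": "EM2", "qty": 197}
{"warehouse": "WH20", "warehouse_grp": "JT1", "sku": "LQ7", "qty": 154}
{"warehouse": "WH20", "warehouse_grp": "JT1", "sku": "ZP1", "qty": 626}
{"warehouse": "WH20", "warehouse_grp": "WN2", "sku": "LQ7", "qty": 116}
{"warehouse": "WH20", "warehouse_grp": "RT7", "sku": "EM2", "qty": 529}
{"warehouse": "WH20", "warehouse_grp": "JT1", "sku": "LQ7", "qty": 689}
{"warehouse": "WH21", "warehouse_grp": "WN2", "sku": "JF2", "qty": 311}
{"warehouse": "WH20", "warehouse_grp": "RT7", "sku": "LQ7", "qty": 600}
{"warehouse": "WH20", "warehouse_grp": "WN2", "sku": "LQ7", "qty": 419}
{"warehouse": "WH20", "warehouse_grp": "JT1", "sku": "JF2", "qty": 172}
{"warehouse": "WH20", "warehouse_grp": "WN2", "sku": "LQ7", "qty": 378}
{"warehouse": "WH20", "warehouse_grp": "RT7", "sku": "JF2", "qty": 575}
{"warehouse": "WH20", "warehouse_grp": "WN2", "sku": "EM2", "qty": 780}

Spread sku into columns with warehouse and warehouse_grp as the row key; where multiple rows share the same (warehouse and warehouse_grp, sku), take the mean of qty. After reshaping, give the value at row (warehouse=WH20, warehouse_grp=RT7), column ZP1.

Rows with warehouse=WH20, warehouse_grp=RT7 and sku=ZP1: qty values are 143, 589, 683, 317.
(143 + 589 + 683 + 317) / 4 = 433.

433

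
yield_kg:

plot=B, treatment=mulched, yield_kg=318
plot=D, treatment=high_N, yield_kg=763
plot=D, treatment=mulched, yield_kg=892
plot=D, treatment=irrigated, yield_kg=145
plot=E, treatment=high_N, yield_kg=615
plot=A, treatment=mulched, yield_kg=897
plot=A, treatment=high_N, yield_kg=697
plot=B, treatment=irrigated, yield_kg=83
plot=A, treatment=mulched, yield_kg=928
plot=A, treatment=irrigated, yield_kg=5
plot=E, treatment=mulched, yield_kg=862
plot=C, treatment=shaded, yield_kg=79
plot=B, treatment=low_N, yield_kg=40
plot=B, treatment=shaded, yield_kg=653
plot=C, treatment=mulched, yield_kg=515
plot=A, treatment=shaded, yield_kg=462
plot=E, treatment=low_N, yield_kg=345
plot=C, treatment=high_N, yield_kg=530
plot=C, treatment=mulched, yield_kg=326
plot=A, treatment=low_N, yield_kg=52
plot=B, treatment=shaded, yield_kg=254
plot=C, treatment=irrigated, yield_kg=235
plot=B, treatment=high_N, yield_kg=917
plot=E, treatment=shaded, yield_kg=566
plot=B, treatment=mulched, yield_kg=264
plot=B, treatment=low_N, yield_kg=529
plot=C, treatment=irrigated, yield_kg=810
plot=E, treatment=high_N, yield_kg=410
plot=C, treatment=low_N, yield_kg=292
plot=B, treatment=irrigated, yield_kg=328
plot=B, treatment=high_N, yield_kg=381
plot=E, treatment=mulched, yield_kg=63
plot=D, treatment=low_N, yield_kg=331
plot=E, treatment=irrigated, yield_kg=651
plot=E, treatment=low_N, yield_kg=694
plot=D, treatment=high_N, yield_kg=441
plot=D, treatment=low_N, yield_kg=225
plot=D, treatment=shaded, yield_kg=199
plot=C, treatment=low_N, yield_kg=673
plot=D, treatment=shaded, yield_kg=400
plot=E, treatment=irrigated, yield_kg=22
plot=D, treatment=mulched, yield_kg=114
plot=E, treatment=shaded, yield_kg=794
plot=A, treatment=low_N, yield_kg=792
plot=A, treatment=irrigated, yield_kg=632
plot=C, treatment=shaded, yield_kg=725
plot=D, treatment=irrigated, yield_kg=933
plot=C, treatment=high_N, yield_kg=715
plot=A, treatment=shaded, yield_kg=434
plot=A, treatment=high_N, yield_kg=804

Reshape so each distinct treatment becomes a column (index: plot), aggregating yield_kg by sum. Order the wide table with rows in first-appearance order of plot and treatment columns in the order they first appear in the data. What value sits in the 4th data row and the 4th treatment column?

896

With rows in first-appearance order of plot, row 4 is plot=A. treatment columns in first-appearance order: mulched, high_N, irrigated, shaded, low_N; column 4 is shaded.
Long rows with plot=A, treatment=shaded: 462 + 434 = 896.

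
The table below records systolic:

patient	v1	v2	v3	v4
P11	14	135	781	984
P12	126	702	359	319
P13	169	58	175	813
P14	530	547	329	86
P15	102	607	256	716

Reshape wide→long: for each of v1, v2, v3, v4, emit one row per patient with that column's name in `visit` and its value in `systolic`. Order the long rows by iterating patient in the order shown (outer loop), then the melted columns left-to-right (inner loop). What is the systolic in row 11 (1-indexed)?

175

20 rows total (5 × 4). Row 11: index ⌊(11-1)/4⌋ = 2 into patient → P13; (11-1) mod 4 = 2 into the melted columns → v3.
So row 11 is (P13, v3, 175); systolic = 175.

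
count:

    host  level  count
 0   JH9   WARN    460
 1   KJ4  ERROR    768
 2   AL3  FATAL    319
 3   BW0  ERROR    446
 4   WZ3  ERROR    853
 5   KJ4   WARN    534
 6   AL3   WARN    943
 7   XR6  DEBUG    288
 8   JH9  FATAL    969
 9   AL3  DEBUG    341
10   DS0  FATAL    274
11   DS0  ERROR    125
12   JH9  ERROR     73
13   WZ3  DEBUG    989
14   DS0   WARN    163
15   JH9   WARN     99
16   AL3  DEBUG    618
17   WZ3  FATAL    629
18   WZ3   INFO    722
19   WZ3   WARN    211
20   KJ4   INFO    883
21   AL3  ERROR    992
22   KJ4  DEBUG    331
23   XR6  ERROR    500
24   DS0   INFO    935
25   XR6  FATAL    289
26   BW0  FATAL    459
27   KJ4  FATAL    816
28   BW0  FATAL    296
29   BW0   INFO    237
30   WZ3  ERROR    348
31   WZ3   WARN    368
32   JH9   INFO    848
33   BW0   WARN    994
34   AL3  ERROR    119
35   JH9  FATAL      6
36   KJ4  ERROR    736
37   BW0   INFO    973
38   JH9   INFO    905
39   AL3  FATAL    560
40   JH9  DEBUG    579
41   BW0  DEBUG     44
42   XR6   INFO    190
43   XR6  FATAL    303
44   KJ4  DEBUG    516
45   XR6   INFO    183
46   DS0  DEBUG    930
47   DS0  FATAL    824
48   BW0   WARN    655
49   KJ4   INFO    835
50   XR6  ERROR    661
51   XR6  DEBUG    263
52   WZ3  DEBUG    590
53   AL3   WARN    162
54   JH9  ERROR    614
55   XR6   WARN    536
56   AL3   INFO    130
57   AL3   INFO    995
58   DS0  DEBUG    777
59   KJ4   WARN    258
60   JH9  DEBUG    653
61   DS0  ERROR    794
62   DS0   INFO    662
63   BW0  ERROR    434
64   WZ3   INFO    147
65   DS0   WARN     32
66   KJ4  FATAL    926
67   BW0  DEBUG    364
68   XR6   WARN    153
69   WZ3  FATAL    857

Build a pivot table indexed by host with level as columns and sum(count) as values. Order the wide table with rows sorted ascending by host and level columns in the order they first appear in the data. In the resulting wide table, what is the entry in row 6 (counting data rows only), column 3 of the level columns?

With rows sorted ascending by host, row 6 is host=WZ3. level columns in first-appearance order: WARN, ERROR, FATAL, DEBUG, INFO; column 3 is FATAL.
Long rows with host=WZ3, level=FATAL: 629 + 857 = 1486.

1486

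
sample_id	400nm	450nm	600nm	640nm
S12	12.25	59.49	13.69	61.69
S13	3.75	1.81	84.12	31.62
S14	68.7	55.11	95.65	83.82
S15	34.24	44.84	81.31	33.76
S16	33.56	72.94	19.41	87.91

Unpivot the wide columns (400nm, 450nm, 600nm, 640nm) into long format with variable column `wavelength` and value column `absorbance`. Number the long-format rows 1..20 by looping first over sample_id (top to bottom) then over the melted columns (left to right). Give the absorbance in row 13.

20 rows total (5 × 4). Row 13: index ⌊(13-1)/4⌋ = 3 into sample_id → S15; (13-1) mod 4 = 0 into the melted columns → 400nm.
So row 13 is (S15, 400nm, 34.24); absorbance = 34.24.

34.24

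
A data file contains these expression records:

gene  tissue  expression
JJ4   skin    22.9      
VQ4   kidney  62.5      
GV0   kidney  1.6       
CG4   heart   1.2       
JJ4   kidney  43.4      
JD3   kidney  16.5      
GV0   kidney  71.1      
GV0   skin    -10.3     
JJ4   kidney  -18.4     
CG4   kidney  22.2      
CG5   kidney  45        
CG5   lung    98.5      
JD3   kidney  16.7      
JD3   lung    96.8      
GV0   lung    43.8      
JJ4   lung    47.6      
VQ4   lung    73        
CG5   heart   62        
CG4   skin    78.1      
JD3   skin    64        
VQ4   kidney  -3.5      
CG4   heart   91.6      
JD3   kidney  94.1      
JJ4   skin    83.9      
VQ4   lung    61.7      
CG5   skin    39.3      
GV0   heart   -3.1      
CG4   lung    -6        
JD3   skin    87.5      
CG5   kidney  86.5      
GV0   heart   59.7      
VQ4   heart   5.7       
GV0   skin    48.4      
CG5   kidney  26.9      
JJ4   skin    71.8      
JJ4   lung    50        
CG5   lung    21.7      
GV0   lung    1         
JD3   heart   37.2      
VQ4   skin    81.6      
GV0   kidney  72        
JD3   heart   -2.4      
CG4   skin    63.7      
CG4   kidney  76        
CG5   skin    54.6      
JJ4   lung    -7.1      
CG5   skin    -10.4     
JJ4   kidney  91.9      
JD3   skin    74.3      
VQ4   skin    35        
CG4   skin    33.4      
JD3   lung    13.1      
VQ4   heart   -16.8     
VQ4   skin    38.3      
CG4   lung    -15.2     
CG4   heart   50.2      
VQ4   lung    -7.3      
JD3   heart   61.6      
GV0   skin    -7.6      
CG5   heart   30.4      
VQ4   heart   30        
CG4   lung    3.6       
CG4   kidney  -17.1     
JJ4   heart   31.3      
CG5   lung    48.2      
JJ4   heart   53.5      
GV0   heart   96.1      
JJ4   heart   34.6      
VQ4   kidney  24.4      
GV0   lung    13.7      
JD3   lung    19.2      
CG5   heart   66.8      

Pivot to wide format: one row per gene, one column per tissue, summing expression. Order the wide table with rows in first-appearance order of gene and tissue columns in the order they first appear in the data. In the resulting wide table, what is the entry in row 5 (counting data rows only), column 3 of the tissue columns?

96.4

With rows in first-appearance order of gene, row 5 is gene=JD3. tissue columns in first-appearance order: skin, kidney, heart, lung; column 3 is heart.
Long rows with gene=JD3, tissue=heart: 37.2 + -2.4 + 61.6 = 96.4.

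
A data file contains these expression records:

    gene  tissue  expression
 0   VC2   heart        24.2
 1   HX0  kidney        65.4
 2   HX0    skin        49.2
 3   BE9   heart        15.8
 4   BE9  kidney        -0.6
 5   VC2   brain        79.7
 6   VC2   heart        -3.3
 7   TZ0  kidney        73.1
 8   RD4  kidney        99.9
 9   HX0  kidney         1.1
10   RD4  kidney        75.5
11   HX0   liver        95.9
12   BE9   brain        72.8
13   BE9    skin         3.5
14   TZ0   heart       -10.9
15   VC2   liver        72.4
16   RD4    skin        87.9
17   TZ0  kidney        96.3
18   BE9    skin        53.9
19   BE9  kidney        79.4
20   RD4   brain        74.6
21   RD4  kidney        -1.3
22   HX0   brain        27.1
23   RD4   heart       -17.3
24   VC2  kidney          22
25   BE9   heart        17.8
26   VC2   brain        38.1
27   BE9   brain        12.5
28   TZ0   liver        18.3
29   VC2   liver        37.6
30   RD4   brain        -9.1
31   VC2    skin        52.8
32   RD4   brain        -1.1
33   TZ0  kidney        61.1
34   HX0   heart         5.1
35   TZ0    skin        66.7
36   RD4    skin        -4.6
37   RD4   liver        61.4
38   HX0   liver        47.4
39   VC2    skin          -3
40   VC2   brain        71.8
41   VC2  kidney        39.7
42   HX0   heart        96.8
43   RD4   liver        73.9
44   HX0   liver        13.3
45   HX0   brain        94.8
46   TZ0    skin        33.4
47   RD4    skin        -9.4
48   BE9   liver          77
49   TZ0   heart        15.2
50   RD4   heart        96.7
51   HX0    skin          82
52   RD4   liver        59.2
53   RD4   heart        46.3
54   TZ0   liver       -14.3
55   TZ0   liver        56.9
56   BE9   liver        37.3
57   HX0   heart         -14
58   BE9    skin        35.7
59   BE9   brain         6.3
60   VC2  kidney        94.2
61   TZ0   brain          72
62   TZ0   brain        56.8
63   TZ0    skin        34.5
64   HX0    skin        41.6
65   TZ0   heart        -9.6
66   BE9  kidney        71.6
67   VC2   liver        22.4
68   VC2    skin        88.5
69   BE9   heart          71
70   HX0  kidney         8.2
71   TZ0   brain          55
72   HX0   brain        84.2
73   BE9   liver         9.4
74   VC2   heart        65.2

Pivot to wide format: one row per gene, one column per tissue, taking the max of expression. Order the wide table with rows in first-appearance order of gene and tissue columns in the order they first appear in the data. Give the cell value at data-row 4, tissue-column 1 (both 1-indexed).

15.2

With rows in first-appearance order of gene, row 4 is gene=TZ0. tissue columns in first-appearance order: heart, kidney, skin, brain, liver; column 1 is heart.
Long rows with gene=TZ0, tissue=heart: max(-10.9, 15.2, -9.6) = 15.2.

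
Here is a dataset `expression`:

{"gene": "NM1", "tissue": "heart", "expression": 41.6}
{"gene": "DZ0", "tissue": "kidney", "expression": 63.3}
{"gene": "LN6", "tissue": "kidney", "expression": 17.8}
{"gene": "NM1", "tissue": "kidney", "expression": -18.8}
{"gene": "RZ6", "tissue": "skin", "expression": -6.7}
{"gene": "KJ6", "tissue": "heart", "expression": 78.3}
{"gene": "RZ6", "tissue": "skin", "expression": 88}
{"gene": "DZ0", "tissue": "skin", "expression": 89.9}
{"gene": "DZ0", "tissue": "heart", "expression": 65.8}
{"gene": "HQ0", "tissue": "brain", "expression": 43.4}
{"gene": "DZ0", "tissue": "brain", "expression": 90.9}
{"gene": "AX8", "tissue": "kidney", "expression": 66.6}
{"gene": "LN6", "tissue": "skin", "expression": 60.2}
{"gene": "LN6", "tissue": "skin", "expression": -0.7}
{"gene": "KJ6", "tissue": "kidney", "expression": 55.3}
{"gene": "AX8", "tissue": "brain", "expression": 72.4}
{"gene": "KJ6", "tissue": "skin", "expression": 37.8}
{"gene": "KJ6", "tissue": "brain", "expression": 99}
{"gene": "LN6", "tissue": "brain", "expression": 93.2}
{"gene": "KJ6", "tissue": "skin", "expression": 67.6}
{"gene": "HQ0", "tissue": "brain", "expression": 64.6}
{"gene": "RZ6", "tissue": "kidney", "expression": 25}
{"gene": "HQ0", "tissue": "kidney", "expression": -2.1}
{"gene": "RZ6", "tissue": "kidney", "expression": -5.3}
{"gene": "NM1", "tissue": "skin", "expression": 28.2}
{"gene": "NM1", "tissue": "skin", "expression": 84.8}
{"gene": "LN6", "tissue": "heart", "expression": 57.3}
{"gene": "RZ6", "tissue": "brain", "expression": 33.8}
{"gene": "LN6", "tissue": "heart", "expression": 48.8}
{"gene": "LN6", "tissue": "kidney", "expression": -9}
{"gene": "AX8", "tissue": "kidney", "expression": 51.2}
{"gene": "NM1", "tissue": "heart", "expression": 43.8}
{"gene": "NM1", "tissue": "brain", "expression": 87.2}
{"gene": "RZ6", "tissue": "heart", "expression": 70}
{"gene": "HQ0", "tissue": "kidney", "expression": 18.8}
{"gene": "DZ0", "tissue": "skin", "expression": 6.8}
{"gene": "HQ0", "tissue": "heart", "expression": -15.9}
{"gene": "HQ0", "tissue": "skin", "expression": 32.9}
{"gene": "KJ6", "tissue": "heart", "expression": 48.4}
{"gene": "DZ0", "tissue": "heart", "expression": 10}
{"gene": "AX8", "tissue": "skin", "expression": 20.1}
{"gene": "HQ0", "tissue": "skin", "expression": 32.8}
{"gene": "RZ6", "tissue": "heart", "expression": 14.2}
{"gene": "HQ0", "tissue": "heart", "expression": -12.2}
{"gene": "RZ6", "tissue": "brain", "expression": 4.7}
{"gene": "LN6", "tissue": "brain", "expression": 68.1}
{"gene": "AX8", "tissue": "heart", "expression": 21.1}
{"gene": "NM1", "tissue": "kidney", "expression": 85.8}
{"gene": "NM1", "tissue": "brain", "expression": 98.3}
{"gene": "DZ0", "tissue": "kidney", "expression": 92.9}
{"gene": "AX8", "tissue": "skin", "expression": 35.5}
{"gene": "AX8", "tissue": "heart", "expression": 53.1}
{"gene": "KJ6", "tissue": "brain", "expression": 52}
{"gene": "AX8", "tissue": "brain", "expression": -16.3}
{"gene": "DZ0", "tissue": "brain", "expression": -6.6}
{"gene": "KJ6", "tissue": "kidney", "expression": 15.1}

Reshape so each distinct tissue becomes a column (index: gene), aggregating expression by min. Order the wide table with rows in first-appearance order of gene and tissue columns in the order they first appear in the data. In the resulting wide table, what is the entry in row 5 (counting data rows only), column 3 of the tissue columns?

With rows in first-appearance order of gene, row 5 is gene=KJ6. tissue columns in first-appearance order: heart, kidney, skin, brain; column 3 is skin.
Long rows with gene=KJ6, tissue=skin: min(37.8, 67.6) = 37.8.

37.8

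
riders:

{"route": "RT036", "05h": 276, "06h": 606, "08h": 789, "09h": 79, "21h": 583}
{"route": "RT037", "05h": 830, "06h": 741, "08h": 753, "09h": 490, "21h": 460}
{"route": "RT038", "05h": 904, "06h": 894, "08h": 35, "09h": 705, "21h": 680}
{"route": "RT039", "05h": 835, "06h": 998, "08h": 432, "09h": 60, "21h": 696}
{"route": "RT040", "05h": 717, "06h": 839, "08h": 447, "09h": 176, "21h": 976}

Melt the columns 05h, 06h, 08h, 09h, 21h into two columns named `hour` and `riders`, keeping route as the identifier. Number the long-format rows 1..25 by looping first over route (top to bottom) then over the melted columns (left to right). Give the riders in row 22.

25 rows total (5 × 5). Row 22: index ⌊(22-1)/5⌋ = 4 into route → RT040; (22-1) mod 5 = 1 into the melted columns → 06h.
So row 22 is (RT040, 06h, 839); riders = 839.

839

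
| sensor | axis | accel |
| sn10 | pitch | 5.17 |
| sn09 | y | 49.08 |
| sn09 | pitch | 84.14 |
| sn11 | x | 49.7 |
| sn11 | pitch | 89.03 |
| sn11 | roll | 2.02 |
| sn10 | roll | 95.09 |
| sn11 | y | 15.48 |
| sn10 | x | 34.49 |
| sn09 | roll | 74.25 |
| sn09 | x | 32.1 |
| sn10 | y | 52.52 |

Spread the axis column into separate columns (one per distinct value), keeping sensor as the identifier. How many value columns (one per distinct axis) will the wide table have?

4 distinct axis values: pitch, y, x, roll.

4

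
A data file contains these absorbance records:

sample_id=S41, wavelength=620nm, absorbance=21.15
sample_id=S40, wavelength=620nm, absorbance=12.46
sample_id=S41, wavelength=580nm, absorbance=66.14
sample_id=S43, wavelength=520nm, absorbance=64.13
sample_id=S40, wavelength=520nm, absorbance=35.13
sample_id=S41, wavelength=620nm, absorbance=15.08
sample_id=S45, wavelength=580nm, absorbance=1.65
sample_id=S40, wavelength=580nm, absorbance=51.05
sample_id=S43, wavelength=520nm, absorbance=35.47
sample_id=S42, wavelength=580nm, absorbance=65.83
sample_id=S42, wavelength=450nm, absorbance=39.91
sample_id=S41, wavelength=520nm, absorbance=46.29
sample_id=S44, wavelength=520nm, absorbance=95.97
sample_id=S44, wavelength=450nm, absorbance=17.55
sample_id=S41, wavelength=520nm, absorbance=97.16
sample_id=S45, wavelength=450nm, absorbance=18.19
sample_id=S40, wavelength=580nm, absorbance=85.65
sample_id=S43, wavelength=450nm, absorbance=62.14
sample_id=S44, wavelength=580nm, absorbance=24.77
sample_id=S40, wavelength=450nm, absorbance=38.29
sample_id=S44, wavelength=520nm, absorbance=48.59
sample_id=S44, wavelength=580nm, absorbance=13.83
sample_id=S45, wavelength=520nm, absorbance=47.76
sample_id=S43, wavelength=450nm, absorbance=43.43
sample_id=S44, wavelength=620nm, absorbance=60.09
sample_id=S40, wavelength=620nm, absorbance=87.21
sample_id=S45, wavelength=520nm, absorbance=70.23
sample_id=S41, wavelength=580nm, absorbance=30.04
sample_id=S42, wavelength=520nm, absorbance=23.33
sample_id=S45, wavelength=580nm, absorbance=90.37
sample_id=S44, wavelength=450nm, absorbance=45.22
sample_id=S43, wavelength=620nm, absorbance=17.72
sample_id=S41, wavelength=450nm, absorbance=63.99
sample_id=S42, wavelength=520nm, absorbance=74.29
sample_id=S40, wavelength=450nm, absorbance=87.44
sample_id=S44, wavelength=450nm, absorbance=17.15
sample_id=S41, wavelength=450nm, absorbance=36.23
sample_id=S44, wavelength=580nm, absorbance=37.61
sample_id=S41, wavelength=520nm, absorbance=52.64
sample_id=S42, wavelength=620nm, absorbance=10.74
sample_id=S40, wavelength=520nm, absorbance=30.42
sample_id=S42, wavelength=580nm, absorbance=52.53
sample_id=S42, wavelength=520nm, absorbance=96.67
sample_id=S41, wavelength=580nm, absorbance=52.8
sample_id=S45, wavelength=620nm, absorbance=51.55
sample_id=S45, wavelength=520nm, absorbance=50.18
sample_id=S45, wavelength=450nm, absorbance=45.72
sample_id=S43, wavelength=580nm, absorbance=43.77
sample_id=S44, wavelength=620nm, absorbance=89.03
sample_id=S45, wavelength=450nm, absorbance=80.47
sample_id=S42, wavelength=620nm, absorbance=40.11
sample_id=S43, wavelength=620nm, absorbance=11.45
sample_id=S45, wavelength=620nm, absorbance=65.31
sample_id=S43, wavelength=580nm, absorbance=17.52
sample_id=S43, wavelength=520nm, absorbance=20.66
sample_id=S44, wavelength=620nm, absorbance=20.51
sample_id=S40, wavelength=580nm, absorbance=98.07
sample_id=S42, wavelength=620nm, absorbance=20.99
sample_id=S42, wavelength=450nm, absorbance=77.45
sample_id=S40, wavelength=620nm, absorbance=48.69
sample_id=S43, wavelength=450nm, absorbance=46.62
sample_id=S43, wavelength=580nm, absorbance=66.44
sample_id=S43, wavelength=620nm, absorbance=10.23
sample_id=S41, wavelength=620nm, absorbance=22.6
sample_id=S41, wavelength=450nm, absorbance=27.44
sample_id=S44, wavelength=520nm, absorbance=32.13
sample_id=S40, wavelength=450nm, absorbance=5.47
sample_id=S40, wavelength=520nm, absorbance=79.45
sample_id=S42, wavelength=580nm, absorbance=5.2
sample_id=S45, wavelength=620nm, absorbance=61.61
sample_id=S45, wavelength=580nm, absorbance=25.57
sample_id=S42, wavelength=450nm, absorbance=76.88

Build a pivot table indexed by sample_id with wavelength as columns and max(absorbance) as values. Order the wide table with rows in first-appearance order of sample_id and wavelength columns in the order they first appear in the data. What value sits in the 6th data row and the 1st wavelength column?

With rows in first-appearance order of sample_id, row 6 is sample_id=S44. wavelength columns in first-appearance order: 620nm, 580nm, 520nm, 450nm; column 1 is 620nm.
Long rows with sample_id=S44, wavelength=620nm: max(60.09, 89.03, 20.51) = 89.03.

89.03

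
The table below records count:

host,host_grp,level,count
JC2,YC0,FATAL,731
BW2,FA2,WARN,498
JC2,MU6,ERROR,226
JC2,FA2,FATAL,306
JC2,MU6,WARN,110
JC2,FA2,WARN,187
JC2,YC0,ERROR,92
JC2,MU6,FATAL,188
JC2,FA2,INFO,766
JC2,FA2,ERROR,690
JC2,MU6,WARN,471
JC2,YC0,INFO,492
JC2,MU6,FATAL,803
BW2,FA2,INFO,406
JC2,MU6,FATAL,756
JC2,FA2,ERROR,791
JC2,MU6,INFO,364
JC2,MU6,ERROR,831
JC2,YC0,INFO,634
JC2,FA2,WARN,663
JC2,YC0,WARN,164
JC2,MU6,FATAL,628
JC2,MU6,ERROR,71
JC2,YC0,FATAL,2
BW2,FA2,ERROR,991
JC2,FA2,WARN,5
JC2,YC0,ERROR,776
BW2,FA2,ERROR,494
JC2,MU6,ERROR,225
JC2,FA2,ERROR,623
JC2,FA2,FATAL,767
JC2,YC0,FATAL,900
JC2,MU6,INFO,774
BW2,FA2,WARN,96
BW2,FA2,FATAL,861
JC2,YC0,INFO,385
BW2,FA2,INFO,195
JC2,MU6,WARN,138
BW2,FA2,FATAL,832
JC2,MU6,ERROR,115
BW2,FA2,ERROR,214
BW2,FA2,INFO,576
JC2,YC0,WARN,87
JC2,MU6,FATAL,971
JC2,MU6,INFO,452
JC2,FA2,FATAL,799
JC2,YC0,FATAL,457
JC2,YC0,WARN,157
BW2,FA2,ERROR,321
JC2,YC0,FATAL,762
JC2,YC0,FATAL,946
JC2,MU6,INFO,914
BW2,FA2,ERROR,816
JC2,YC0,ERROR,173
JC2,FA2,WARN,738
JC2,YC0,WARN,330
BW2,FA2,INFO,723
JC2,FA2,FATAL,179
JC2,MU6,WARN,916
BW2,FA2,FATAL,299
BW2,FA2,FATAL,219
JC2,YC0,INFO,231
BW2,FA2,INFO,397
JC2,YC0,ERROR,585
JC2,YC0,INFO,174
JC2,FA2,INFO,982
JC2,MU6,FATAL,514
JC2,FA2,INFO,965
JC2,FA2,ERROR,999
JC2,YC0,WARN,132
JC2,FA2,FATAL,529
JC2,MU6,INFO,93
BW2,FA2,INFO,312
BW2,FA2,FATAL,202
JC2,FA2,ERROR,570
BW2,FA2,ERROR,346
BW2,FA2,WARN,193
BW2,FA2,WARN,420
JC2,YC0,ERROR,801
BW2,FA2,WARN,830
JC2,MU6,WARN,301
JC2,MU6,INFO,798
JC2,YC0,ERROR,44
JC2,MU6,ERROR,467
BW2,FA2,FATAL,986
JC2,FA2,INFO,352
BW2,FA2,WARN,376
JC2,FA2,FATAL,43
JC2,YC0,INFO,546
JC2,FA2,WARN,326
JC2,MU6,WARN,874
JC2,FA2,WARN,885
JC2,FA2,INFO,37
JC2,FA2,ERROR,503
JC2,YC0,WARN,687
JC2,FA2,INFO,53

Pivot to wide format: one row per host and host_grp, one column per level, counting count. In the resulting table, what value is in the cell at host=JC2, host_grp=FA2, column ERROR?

Rows with host=JC2, host_grp=FA2 and level=ERROR: count values are 690, 791, 623, 999, 570, 503.
6 rows match — count = 6.

6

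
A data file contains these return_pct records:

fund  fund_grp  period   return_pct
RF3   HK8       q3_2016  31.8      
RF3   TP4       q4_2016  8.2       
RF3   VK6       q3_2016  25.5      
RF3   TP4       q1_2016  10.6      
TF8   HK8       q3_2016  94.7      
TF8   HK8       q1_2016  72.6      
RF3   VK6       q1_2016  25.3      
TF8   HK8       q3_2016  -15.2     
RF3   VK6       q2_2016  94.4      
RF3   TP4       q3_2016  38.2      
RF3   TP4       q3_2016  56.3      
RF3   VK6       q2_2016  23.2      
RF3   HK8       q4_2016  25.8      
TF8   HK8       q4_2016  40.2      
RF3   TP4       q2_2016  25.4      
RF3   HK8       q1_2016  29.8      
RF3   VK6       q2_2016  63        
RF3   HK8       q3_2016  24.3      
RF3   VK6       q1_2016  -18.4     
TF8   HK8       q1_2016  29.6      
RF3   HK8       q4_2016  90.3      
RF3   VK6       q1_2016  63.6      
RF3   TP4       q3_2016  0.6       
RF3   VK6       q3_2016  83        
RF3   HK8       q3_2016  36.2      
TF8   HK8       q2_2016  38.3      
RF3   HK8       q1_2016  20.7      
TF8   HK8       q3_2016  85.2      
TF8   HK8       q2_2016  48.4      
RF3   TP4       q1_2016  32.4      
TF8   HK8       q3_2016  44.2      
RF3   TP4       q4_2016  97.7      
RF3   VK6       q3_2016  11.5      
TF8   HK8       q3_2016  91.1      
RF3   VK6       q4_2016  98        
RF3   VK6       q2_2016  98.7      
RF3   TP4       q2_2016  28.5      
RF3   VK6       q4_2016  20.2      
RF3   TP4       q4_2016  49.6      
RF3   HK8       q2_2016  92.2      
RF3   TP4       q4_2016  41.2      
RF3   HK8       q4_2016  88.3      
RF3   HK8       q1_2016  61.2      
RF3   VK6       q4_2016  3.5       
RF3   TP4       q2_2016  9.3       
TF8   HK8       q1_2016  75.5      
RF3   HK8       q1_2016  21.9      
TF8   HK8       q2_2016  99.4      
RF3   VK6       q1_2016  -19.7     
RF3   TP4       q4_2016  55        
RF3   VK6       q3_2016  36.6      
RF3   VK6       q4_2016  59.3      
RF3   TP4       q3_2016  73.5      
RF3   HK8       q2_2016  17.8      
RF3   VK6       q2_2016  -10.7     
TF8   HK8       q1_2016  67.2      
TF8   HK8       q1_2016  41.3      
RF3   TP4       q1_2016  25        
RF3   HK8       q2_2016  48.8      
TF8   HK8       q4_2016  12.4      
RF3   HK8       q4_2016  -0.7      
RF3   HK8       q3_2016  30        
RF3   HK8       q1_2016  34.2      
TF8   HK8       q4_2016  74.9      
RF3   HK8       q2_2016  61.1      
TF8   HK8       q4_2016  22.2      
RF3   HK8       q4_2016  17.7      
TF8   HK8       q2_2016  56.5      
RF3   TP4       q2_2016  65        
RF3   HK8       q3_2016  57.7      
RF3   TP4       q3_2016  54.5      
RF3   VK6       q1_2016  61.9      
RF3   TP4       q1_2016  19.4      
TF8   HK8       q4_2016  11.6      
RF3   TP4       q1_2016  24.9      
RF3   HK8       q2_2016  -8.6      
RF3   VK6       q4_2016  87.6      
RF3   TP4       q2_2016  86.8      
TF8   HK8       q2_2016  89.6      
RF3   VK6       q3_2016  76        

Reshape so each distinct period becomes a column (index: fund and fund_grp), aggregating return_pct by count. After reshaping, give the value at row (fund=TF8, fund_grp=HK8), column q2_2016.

Rows with fund=TF8, fund_grp=HK8 and period=q2_2016: return_pct values are 38.3, 48.4, 99.4, 56.5, 89.6.
5 rows match — count = 5.

5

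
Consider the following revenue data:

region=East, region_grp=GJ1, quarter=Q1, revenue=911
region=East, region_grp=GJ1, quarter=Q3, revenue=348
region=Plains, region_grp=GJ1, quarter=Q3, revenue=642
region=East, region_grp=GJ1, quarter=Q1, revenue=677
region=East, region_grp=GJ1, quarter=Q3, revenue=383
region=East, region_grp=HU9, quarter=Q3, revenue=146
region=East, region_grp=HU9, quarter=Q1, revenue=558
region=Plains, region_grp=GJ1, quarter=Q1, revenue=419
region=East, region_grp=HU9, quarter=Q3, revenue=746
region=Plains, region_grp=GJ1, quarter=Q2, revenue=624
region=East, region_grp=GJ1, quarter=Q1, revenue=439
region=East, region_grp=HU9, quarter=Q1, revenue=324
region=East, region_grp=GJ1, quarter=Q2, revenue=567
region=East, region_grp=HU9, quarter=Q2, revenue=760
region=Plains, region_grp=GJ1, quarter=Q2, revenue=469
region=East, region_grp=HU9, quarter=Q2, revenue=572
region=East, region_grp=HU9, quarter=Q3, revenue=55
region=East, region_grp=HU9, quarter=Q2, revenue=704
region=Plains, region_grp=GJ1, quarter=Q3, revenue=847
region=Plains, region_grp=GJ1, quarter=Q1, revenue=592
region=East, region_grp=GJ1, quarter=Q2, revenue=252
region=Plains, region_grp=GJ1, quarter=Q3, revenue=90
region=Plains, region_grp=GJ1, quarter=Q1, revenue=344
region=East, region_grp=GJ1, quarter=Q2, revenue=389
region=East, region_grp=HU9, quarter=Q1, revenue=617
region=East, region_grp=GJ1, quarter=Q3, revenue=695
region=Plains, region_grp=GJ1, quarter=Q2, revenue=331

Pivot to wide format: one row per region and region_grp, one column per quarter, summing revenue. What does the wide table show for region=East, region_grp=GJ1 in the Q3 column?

1426

Rows with region=East, region_grp=GJ1 and quarter=Q3: revenue values are 348, 383, 695.
348 + 383 + 695 = 1426.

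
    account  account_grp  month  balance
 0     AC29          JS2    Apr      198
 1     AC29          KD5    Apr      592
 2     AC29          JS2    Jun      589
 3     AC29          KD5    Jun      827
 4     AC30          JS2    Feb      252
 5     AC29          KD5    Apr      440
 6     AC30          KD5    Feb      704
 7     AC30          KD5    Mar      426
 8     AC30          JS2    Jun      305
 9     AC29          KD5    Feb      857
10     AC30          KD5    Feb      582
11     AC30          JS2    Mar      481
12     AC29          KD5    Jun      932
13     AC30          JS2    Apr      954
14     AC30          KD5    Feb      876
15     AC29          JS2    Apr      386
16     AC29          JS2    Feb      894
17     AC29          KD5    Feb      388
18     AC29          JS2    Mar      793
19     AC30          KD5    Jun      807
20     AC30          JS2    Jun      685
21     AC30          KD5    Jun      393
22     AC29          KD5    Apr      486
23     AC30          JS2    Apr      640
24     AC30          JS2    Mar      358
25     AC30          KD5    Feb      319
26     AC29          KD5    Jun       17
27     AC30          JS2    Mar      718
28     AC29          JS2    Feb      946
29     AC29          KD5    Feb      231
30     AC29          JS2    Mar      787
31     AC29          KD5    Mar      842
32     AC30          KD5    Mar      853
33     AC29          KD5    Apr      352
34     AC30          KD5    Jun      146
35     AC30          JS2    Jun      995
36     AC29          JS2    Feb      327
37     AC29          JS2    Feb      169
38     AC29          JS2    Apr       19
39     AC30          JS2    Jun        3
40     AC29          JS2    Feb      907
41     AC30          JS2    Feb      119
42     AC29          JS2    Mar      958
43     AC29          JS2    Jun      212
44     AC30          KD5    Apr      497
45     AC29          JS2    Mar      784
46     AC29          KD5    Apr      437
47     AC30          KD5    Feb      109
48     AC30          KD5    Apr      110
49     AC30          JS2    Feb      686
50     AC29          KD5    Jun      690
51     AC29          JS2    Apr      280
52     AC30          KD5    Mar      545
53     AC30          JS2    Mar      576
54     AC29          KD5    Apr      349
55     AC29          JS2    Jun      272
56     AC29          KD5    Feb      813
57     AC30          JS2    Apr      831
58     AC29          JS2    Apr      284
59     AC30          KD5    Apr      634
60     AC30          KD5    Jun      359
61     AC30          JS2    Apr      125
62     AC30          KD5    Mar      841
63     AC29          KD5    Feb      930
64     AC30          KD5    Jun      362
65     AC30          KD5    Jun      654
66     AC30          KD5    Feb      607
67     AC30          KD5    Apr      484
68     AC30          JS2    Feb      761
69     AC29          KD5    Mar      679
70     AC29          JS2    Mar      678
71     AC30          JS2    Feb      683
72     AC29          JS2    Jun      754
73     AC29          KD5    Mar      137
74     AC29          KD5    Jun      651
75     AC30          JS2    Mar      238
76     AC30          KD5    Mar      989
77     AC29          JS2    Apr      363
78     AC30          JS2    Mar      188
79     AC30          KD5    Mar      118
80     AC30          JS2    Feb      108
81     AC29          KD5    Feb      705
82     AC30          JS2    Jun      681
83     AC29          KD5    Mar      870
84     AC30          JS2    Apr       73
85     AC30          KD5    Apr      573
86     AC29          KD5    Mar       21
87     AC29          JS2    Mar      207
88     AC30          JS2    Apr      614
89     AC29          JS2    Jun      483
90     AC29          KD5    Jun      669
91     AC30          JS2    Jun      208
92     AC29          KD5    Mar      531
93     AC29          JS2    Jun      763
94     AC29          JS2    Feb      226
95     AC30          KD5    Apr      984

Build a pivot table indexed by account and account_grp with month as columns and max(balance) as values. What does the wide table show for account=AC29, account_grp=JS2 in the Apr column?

386

Rows with account=AC29, account_grp=JS2 and month=Apr: balance values are 198, 386, 19, 280, 284, 363.
max(198, 386, 19, 280, 284, 363) = 386.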